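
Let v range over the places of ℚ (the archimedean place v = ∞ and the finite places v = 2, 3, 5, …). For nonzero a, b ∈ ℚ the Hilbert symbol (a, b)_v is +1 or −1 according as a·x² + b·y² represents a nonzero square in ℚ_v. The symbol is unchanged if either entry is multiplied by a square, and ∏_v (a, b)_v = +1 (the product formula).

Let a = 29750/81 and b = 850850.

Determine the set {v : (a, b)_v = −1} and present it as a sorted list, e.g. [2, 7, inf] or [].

Mod squares: a ≡ 1190, b ≡ 34034. Check v ∈ {∞, 2, 3, 5, 7, 11, 13, 17}.
v=7: a=7^1·(≡2), b=7^1·(≡2) mod 7; (2|7)=+1, (2|7)=+1; (−1)^{1·1·3}·(+1)^1·(+1)^1 = -1.
v=13: a=13^0·(≡2), b=13^1·(≡8) mod 13; (2|13)=-1, (8|13)=-1; (−1)^{0·1·6}·(-1)^1·(-1)^0 = -1.
v=2: v_2(a)=1, v_2(b)=1; units ≡ 3, 1 (mod 8); ε·ε+αω+βω = 1·0+1·0+1·1 ≡ 1  ⇒  (a,b)_2 = -1.
v=11: a=11^0·(≡7), b=11^1·(≡9) mod 11; (7|11)=-1, (9|11)=+1; (−1)^{0·1·5}·(-1)^1·(+1)^0 = -1.
v=3: a=3^-4·(≡2), b=3^0·(≡2) mod 3; (2|3)=-1, (2|3)=-1; (−1)^{-4·0·1}·(-1)^0·(-1)^-4 = +1.
v=∞: 1190 > 0 and 34034 > 0  ⇒  (a,b)_∞ = +1.
v=17: a=17^1·(≡13), b=17^1·(≡2) mod 17; (13|17)=+1, (2|17)=+1; (−1)^{1·1·8}·(+1)^1·(+1)^1 = +1.
v=5: a=5^3·(≡3), b=5^2·(≡4) mod 5; (3|5)=-1, (4|5)=+1; (−1)^{3·2·2}·(-1)^2·(+1)^3 = +1.
Ram(1190, 34034) = {2, 7, 11, 13}; no ℚ_2-point on the conic.

[2, 7, 11, 13]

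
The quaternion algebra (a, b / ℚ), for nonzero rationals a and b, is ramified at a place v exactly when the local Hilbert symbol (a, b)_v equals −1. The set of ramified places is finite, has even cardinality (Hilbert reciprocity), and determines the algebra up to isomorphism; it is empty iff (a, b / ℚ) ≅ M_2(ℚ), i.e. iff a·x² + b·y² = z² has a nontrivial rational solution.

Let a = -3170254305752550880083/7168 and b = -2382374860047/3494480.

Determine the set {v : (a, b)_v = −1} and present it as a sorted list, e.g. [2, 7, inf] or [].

(a, b) ≡ (-2046439549, -166315) mod (ℚ^×)²; places V = {2, 3, 5, 7, 11, 13, 17, 19, 29, 31, 37, 47, ∞}.
(a,b)_29: α=3, u≡26; β=1, v≡20 (mod 29); (26|29)=-1, (20|29)=+1; sign (−1)^0·-1^1·+1^3 = -1.
(a,b)_19: α=0, u≡7; β=-2, v≡11 (mod 19); (7|19)=+1, (11|19)=+1; sign (−1)^0·+1^-2·+1^0 = +1.
(a,b)_3: α=4, u≡2; β=2, v≡2 (mod 3); (2|3)=-1, (2|3)=-1; sign (−1)^0·-1^2·-1^4 = +1.
(a,b)_2: α=-10, β=-4; u≡3, v≡5 (mod 8); ε(u)ε(v)=1·0, αω(v)=-10·1, βω(u)=-4·1; sum ≡ 0  ⇒  +1.
(a,b)_13: α=0, u≡8; β=2, v≡2 (mod 13); (8|13)=-1, (2|13)=-1; sign (−1)^0·-1^2·-1^0 = +1.
(a,b)_47: α=1, u≡36; β=0, v≡18 (mod 47); (36|47)=+1, (18|47)=+1; sign (−1)^0·+1^0·+1^1 = +1.
(a,b)_37: α=3, u≡8; β=1, v≡13 (mod 37); (8|37)=-1, (13|37)=-1; sign (−1)^0·-1^1·-1^3 = +1.
(a,b)_5: α=0, u≡4; β=-1, v≡3 (mod 5); (4|5)=+1, (3|5)=-1; sign (−1)^0·+1^-1·-1^0 = +1.
(a,b)_11: α=3, u≡4; β=-2, v≡1 (mod 11); (4|11)=+1, (1|11)=+1; sign (−1)^0·+1^-2·+1^3 = +1.
(a,b)_17: α=1, u≡10; β=0, v≡8 (mod 17); (10|17)=-1, (8|17)=+1; sign (−1)^0·-1^0·+1^1 = +1.
(a,b)_31: α=3, u≡6; β=3, v≡12 (mod 31); (6|31)=-1, (12|31)=-1; sign (−1)^1·-1^3·-1^3 = -1.
(a,b)_∞: sgn(-2046439549)=−, sgn(-166315)=−, so -1.
(a,b)_7: α=-1, u≡2; β=2, v≡6 (mod 7); (2|7)=+1, (6|7)=-1; sign (−1)^0·+1^2·-1^-1 = -1.
(-2046439549, -166315 / ℚ) ramifies at {7, 29, 31, ∞}: a division algebra.

[7, 29, 31, inf]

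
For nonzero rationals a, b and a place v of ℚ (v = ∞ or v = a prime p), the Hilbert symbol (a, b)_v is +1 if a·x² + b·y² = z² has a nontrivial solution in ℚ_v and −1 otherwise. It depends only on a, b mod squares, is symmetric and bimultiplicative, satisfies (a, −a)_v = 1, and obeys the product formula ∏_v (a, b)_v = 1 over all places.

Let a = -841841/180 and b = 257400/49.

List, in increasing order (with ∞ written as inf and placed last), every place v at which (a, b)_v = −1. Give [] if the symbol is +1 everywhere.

[7, 13]

(a, b) ≡ (-5005, 286) mod (ℚ^×)²; places V = {2, 3, 5, 7, 11, 13, 29, ∞}.
(a,b)_2: α=-2, β=3; u≡3, v≡7 (mod 8); ε(u)ε(v)=1·1, αω(v)=-2·0, βω(u)=3·1; sum ≡ 0  ⇒  +1.
(a,b)_11: α=1, u≡10; β=1, v≡5 (mod 11); (10|11)=-1, (5|11)=+1; sign (−1)^1·-1^1·+1^1 = +1.
(a,b)_7: α=1, u≡5; β=-2, v≡3 (mod 7); (5|7)=-1, (3|7)=-1; sign (−1)^0·-1^-2·-1^1 = -1.
(a,b)_29: α=2, u≡12; β=0, v≡23 (mod 29); (12|29)=-1, (23|29)=+1; sign (−1)^0·-1^0·+1^2 = +1.
(a,b)_3: α=-2, u≡2; β=2, v≡1 (mod 3); (2|3)=-1, (1|3)=+1; sign (−1)^0·-1^2·+1^-2 = +1.
(a,b)_∞: sgn(-5005)=−, sgn(286)=+, so +1.
(a,b)_5: α=-1, u≡4; β=2, v≡4 (mod 5); (4|5)=+1, (4|5)=+1; sign (−1)^0·+1^2·+1^-1 = +1.
(a,b)_13: α=1, u≡2; β=1, v≡4 (mod 13); (2|13)=-1, (4|13)=+1; sign (−1)^0·-1^1·+1^1 = -1.
(-5005, 286 / ℚ) ramifies at {7, 13}: a division algebra.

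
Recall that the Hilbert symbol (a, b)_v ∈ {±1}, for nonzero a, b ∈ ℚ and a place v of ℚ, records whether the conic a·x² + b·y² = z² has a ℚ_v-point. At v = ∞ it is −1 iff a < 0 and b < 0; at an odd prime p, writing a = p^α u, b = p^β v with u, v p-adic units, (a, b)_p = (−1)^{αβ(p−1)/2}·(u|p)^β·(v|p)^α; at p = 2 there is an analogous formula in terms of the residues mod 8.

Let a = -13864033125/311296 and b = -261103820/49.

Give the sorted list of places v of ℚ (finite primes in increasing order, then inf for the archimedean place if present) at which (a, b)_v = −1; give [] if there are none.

[5, 19, 23, 29, 37, inf]

(a, b) ≡ (-25327, -123395) mod (ℚ^×)²; places V = {2, 3, 5, 7, 19, 23, 29, 31, 37, 43, ∞}.
(a,b)_5: α=4, u≡2; β=1, v≡4 (mod 5); (2|5)=-1, (4|5)=+1; sign (−1)^0·-1^1·+1^4 = -1.
(a,b)_29: α=0, u≡21; β=1, v≡17 (mod 29); (21|29)=-1, (17|29)=-1; sign (−1)^0·-1^1·-1^0 = -1.
(a,b)_37: α=0, u≡5; β=1, v≡31 (mod 37); (5|37)=-1, (31|37)=-1; sign (−1)^0·-1^1·-1^0 = -1.
(a,b)_31: α=1, u≡2; β=0, v≡14 (mod 31); (2|31)=+1, (14|31)=+1; sign (−1)^0·+1^0·+1^1 = +1.
(a,b)_43: α=3, u≡4; β=0, v≡1 (mod 43); (4|43)=+1, (1|43)=+1; sign (−1)^0·+1^0·+1^3 = +1.
(a,b)_7: α=0, u≡5; β=-2, v≡2 (mod 7); (5|7)=-1, (2|7)=+1; sign (−1)^0·-1^-2·+1^0 = +1.
(a,b)_∞: sgn(-25327)=−, sgn(-123395)=−, so -1.
(a,b)_3: α=2, u≡2; β=0, v≡1 (mod 3); (2|3)=-1, (1|3)=+1; sign (−1)^0·-1^0·+1^2 = +1.
(a,b)_19: α=-1, u≡16; β=0, v≡15 (mod 19); (16|19)=+1, (15|19)=-1; sign (−1)^0·+1^0·-1^-1 = -1.
(a,b)_23: α=0, u≡10; β=3, v≡15 (mod 23); (10|23)=-1, (15|23)=-1; sign (−1)^0·-1^3·-1^0 = -1.
(a,b)_2: α=-14, β=2; u≡1, v≡5 (mod 8); ε(u)ε(v)=0·0, αω(v)=-14·1, βω(u)=2·0; sum ≡ 0  ⇒  +1.
(-25327, -123395 / ℚ) ramifies at {5, 19, 23, 29, 37, ∞}: a division algebra.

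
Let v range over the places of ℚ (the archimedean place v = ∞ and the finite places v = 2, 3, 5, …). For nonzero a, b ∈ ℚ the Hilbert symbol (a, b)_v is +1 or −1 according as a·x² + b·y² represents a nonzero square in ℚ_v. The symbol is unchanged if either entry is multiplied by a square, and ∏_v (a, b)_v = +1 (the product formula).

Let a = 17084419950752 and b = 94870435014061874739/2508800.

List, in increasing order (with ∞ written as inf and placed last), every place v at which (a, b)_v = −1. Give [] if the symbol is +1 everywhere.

(a, b) ≡ (1178, 460598) mod (ℚ^×)²; places V = {2, 3, 5, 7, 11, 13, 17, 19, 23, 31, ∞}.
(a,b)_31: α=1, u≡2; β=1, v≡7 (mod 31); (2|31)=+1, (7|31)=+1; sign (−1)^1·+1^1·+1^1 = -1.
(a,b)_7: α=2, u≡1; β=-2, v≡6 (mod 7); (1|7)=+1, (6|7)=-1; sign (−1)^0·+1^-2·-1^2 = +1.
(a,b)_2: α=5, β=-11; u≡5, v≡3 (mod 8); ε(u)ε(v)=0·1, αω(v)=5·1, βω(u)=-11·1; sum ≡ 0  ⇒  +1.
(a,b)_3: α=0, u≡2; β=2, v≡2 (mod 3); (2|3)=-1, (2|3)=-1; sign (−1)^0·-1^2·-1^0 = +1.
(a,b)_13: α=0, u≡11; β=2, v≡2 (mod 13); (11|13)=-1, (2|13)=-1; sign (−1)^0·-1^2·-1^0 = +1.
(a,b)_23: α=2, u≡21; β=3, v≡8 (mod 23); (21|23)=-1, (8|23)=+1; sign (−1)^0·-1^3·+1^2 = -1.
(a,b)_∞: sgn(1178)=+, sgn(460598)=+, so +1.
(a,b)_5: α=0, u≡2; β=-2, v≡2 (mod 5); (2|5)=-1, (2|5)=-1; sign (−1)^0·-1^-2·-1^0 = +1.
(a,b)_17: α=2, u≡6; β=3, v≡2 (mod 17); (6|17)=-1, (2|17)=+1; sign (−1)^0·-1^3·+1^2 = -1.
(a,b)_11: α=2, u≡9; β=6, v≡2 (mod 11); (9|11)=+1, (2|11)=-1; sign (−1)^0·+1^6·-1^2 = +1.
(a,b)_19: α=1, u≡9; β=1, v≡6 (mod 19); (9|19)=+1, (6|19)=+1; sign (−1)^1·+1^1·+1^1 = -1.
|Ram(1178, 460598)| = 4, even; anisotropic at {17, 19, 23, 31}.

[17, 19, 23, 31]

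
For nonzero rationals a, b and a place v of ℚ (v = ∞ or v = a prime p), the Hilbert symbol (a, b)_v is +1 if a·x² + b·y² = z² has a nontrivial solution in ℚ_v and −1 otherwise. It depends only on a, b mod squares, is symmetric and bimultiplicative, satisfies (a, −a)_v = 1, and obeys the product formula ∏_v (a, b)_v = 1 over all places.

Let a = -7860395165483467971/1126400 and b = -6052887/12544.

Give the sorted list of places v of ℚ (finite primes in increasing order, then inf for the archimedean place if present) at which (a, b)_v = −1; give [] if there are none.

Mod squares: a ≡ -1001, b ≡ -23. Check v ∈ {∞, 2, 3, 5, 7, 11, 13, 19, 23}.
v=3: a=3^8·(≡1), b=3^6·(≡1) mod 3; (1|3)=+1, (1|3)=+1; (−1)^{8·6·1}·(+1)^6·(+1)^8 = +1.
v=∞: -1001 < 0 and -23 < 0  ⇒  (a,b)_∞ = -1.
v=13: a=13^1·(≡10), b=13^0·(≡9) mod 13; (10|13)=+1, (9|13)=+1; (−1)^{1·0·6}·(+1)^0·(+1)^1 = +1.
v=23: a=23^4·(≡17), b=23^1·(≡15) mod 23; (17|23)=-1, (15|23)=-1; (−1)^{4·1·11}·(-1)^1·(-1)^4 = -1.
v=5: a=5^-2·(≡4), b=5^0·(≡2) mod 5; (4|5)=+1, (2|5)=-1; (−1)^{-2·0·2}·(+1)^0·(-1)^-2 = +1.
v=19: a=19^6·(≡16), b=19^2·(≡12) mod 19; (16|19)=+1, (12|19)=-1; (−1)^{6·2·9}·(+1)^2·(-1)^6 = +1.
v=11: a=11^-1·(≡10), b=11^0·(≡7) mod 11; (10|11)=-1, (7|11)=-1; (−1)^{-1·0·5}·(-1)^0·(-1)^-1 = -1.
v=7: a=7^1·(≡2), b=7^-2·(≡5) mod 7; (2|7)=+1, (5|7)=-1; (−1)^{1·-2·3}·(+1)^-2·(-1)^1 = -1.
v=2: v_2(a)=-12, v_2(b)=-8; units ≡ 7, 1 (mod 8); ε·ε+αω+βω = 1·0+-12·0+-8·0 ≡ 0  ⇒  (a,b)_2 = +1.
(-1001, -23 / ℚ) ramifies at {7, 11, 23, ∞}: a division algebra.

[7, 11, 23, inf]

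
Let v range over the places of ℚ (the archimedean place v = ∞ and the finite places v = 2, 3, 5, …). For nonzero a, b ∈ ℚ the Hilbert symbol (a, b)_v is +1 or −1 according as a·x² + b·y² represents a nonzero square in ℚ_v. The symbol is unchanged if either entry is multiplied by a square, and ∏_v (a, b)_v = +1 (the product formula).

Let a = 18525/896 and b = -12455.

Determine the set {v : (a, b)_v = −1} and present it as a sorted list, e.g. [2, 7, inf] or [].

[7, 53]

Mod squares: a ≡ 10374, b ≡ -12455. Check v ∈ {∞, 2, 3, 5, 7, 13, 19, 47, 53}.
v=3: a=3^1·(≡2), b=3^0·(≡1) mod 3; (2|3)=-1, (1|3)=+1; (−1)^{1·0·1}·(-1)^0·(+1)^1 = +1.
v=5: a=5^2·(≡1), b=5^1·(≡4) mod 5; (1|5)=+1, (4|5)=+1; (−1)^{2·1·2}·(+1)^1·(+1)^2 = +1.
v=47: a=47^0·(≡18), b=47^1·(≡17) mod 47; (18|47)=+1, (17|47)=+1; (−1)^{0·1·23}·(+1)^1·(+1)^0 = +1.
v=13: a=13^1·(≡5), b=13^0·(≡12) mod 13; (5|13)=-1, (12|13)=+1; (−1)^{1·0·6}·(-1)^0·(+1)^1 = +1.
v=19: a=19^1·(≡2), b=19^0·(≡9) mod 19; (2|19)=-1, (9|19)=+1; (−1)^{1·0·9}·(-1)^0·(+1)^1 = +1.
v=∞: 10374 > 0 and -12455 < 0  ⇒  (a,b)_∞ = +1.
v=7: a=7^-1·(≡5), b=7^0·(≡5) mod 7; (5|7)=-1, (5|7)=-1; (−1)^{-1·0·3}·(-1)^0·(-1)^-1 = -1.
v=2: v_2(a)=-7, v_2(b)=0; units ≡ 3, 1 (mod 8); ε·ε+αω+βω = 1·0+-7·0+0·1 ≡ 0  ⇒  (a,b)_2 = +1.
v=53: a=53^0·(≡5), b=53^1·(≡30) mod 53; (5|53)=-1, (30|53)=-1; (−1)^{0·1·26}·(-1)^1·(-1)^0 = -1.
|Ram(10374, -12455)| = 2, even; anisotropic at {7, 53}.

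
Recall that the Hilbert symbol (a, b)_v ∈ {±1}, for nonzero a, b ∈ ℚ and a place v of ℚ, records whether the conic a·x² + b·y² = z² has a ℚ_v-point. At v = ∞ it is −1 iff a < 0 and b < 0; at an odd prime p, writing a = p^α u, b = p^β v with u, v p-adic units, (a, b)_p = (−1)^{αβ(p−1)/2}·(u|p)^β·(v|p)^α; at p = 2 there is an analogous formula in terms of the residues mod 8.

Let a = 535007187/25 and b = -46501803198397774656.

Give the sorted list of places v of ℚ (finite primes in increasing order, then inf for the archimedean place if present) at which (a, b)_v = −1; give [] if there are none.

[2, 3, 13, 19]

(a, b) ≡ (323, -429) mod (ℚ^×)²; places V = {2, 3, 5, 11, 13, 17, 19, ∞}.
(a,b)_17: α=1, u≡2; β=2, v≡1 (mod 17); (2|17)=+1, (1|17)=+1; sign (−1)^0·+1^2·+1^1 = +1.
(a,b)_19: α=1, u≡17; β=2, v≡15 (mod 19); (17|19)=+1, (15|19)=-1; sign (−1)^0·+1^2·-1^1 = -1.
(a,b)_5: α=-2, u≡2; β=0, v≡4 (mod 5); (2|5)=-1, (4|5)=+1; sign (−1)^0·-1^0·+1^-2 = +1.
(a,b)_13: α=2, u≡11; β=3, v≡2 (mod 13); (11|13)=-1, (2|13)=-1; sign (−1)^0·-1^3·-1^2 = -1.
(a,b)_11: α=2, u≡3; β=5, v≡1 (mod 11); (3|11)=+1, (1|11)=+1; sign (−1)^0·+1^5·+1^2 = +1.
(a,b)_2: α=0, β=6; u≡3, v≡3 (mod 8); ε(u)ε(v)=1·1, αω(v)=0·1, βω(u)=6·1; sum ≡ 1  ⇒  -1.
(a,b)_∞: sgn(323)=+, sgn(-429)=−, so +1.
(a,b)_3: α=4, u≡2; β=9, v≡1 (mod 3); (2|3)=-1, (1|3)=+1; sign (−1)^0·-1^9·+1^4 = -1.
Ram(323, -429) = {2, 3, 13, 19}; no ℚ_2-point on the conic.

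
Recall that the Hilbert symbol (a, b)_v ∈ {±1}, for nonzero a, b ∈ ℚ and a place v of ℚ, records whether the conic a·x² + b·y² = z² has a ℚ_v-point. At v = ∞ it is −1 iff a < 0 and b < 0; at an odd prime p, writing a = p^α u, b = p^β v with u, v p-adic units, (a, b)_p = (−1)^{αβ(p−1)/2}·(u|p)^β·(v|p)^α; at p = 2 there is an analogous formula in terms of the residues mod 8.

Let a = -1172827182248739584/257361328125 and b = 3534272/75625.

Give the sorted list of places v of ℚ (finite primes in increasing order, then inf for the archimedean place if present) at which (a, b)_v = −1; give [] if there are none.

[5, 31]

Mod squares: a ≡ -153295, b ≡ 23. Check v ∈ {∞, 2, 3, 5, 7, 11, 23, 31, 43}.
v=2: v_2(a)=8, v_2(b)=6; units ≡ 1, 7 (mod 8); ε·ε+αω+βω = 0·1+8·0+6·0 ≡ 0  ⇒  (a,b)_2 = +1.
v=∞: -153295 < 0 and 23 > 0  ⇒  (a,b)_∞ = +1.
v=43: a=43^1·(≡6), b=43^0·(≡13) mod 43; (6|43)=+1, (13|43)=+1; (−1)^{1·0·21}·(+1)^0·(+1)^1 = +1.
v=3: a=3^-2·(≡2), b=3^0·(≡2) mod 3; (2|3)=-1, (2|3)=-1; (−1)^{-2·0·1}·(-1)^0·(-1)^-2 = +1.
v=11: a=11^-4·(≡4), b=11^-2·(≡3) mod 11; (4|11)=+1, (3|11)=+1; (−1)^{-4·-2·5}·(+1)^-2·(+1)^-4 = +1.
v=23: a=23^3·(≡7), b=23^1·(≡1) mod 23; (7|23)=-1, (1|23)=+1; (−1)^{3·1·11}·(-1)^1·(+1)^3 = +1.
v=31: a=31^1·(≡24), b=31^0·(≡17) mod 31; (24|31)=-1, (17|31)=-1; (−1)^{1·0·15}·(-1)^0·(-1)^1 = -1.
v=7: a=7^10·(≡5), b=7^4·(≡4) mod 7; (5|7)=-1, (4|7)=+1; (−1)^{10·4·3}·(-1)^4·(+1)^10 = +1.
v=5: a=5^-9·(≡4), b=5^-4·(≡2) mod 5; (4|5)=+1, (2|5)=-1; (−1)^{-9·-4·2}·(+1)^-4·(-1)^-9 = -1.
(-153295, 23 / ℚ) ramifies at {5, 31}: a division algebra.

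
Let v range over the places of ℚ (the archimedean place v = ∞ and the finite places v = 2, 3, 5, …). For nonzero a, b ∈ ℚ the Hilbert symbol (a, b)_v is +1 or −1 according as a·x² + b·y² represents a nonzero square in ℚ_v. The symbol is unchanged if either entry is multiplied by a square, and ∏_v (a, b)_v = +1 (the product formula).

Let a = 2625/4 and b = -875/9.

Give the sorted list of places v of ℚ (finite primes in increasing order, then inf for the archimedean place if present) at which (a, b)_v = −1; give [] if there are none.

[5, 7]

(a, b) ≡ (105, -35) mod (ℚ^×)²; places V = {2, 3, 5, 7, ∞}.
(a,b)_3: α=1, u≡2; β=-2, v≡1 (mod 3); (2|3)=-1, (1|3)=+1; sign (−1)^0·-1^-2·+1^1 = +1.
(a,b)_5: α=3, u≡4; β=3, v≡2 (mod 5); (4|5)=+1, (2|5)=-1; sign (−1)^0·+1^3·-1^3 = -1.
(a,b)_7: α=1, u≡1; β=1, v≡4 (mod 7); (1|7)=+1, (4|7)=+1; sign (−1)^1·+1^1·+1^1 = -1.
(a,b)_∞: sgn(105)=+, sgn(-35)=−, so +1.
(a,b)_2: α=-2, β=0; u≡1, v≡5 (mod 8); ε(u)ε(v)=0·0, αω(v)=-2·1, βω(u)=0·0; sum ≡ 0  ⇒  +1.
|Ram(105, -35)| = 2, even; anisotropic at {5, 7}.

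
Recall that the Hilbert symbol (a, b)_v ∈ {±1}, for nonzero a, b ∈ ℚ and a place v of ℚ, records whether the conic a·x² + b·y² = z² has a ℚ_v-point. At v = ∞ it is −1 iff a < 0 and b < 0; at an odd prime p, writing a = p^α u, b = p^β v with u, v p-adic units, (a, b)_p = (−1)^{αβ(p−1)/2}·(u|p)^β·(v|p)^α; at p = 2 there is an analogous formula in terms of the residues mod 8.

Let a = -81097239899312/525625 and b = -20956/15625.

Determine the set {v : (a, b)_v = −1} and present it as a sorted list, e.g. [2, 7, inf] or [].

Mod squares: a ≡ -184667, b ≡ -31. Check v ∈ {∞, 2, 5, 7, 13, 23, 29, 31, 37}.
v=23: a=23^1·(≡20), b=23^0·(≡14) mod 23; (20|23)=-1, (14|23)=-1; (−1)^{1·0·11}·(-1)^0·(-1)^1 = -1.
v=∞: -184667 < 0 and -31 < 0  ⇒  (a,b)_∞ = -1.
v=7: a=7^1·(≡4), b=7^0·(≡2) mod 7; (4|7)=+1, (2|7)=+1; (−1)^{1·0·3}·(+1)^0·(+1)^1 = +1.
v=29: a=29^-2·(≡7), b=29^0·(≡3) mod 29; (7|29)=+1, (3|29)=-1; (−1)^{-2·0·14}·(+1)^0·(-1)^-2 = +1.
v=5: a=5^-4·(≡3), b=5^-6·(≡4) mod 5; (3|5)=-1, (4|5)=+1; (−1)^{-4·-6·2}·(-1)^-6·(+1)^-4 = +1.
v=37: a=37^1·(≡27), b=37^0·(≡29) mod 37; (27|37)=+1, (29|37)=-1; (−1)^{1·0·18}·(+1)^0·(-1)^1 = -1.
v=31: a=31^3·(≡22), b=31^1·(≡6) mod 31; (22|31)=-1, (6|31)=-1; (−1)^{3·1·15}·(-1)^1·(-1)^3 = -1.
v=13: a=13^4·(≡5), b=13^2·(≡7) mod 13; (5|13)=-1, (7|13)=-1; (−1)^{4·2·6}·(-1)^2·(-1)^4 = +1.
v=2: v_2(a)=4, v_2(b)=2; units ≡ 5, 1 (mod 8); ε·ε+αω+βω = 0·0+4·0+2·1 ≡ 0  ⇒  (a,b)_2 = +1.
(-184667, -31 / ℚ) ramifies at {23, 31, 37, ∞}: a division algebra.

[23, 31, 37, inf]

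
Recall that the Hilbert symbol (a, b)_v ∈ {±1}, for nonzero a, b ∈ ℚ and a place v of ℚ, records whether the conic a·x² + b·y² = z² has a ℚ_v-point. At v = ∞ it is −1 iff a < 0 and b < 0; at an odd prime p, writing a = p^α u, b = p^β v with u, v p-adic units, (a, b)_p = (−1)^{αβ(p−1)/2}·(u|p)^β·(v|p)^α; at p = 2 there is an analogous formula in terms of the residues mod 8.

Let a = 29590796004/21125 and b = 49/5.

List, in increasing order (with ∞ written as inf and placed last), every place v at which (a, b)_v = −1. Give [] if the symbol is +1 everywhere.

[3, 23]

(a, b) ≡ (2091045, 5) mod (ℚ^×)²; places V = {2, 3, 5, 7, 11, 13, 19, 23, 29, ∞}.
(a,b)_2: α=2, β=0; u≡5, v≡5 (mod 8); ε(u)ε(v)=0·0, αω(v)=2·1, βω(u)=0·1; sum ≡ 0  ⇒  +1.
(a,b)_∞: sgn(2091045)=+, sgn(5)=+, so +1.
(a,b)_13: α=-2, u≡2; β=0, v≡2 (mod 13); (2|13)=-1, (2|13)=-1; sign (−1)^0·-1^0·-1^-2 = +1.
(a,b)_19: α=3, u≡1; β=0, v≡6 (mod 19); (1|19)=+1, (6|19)=+1; sign (−1)^0·+1^0·+1^3 = +1.
(a,b)_7: α=2, u≡5; β=2, v≡3 (mod 7); (5|7)=-1, (3|7)=-1; sign (−1)^0·-1^2·-1^2 = +1.
(a,b)_3: α=1, u≡1; β=0, v≡2 (mod 3); (1|3)=+1, (2|3)=-1; sign (−1)^0·+1^0·-1^1 = -1.
(a,b)_11: α=1, u≡9; β=0, v≡1 (mod 11); (9|11)=+1, (1|11)=+1; sign (−1)^0·+1^0·+1^1 = +1.
(a,b)_5: α=-3, u≡1; β=-1, v≡4 (mod 5); (1|5)=+1, (4|5)=+1; sign (−1)^0·+1^-1·+1^-3 = +1.
(a,b)_29: α=1, u≡2; β=0, v≡4 (mod 29); (2|29)=-1, (4|29)=+1; sign (−1)^0·-1^0·+1^1 = +1.
(a,b)_23: α=1, u≡22; β=0, v≡19 (mod 23); (22|23)=-1, (19|23)=-1; sign (−1)^0·-1^0·-1^1 = -1.
Ram(2091045, 5) = {3, 23}; no ℚ_3-point on the conic.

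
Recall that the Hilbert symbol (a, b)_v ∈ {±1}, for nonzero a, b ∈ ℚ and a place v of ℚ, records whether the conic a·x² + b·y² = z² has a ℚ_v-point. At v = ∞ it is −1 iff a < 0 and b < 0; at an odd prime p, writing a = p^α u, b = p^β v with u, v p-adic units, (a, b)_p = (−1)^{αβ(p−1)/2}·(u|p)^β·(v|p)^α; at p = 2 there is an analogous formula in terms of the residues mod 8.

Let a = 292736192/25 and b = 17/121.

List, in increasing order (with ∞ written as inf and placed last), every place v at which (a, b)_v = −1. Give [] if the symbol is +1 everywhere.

Mod squares: a ≡ 323, b ≡ 17. Check v ∈ {∞, 2, 5, 7, 11, 17, 19}.
v=5: a=5^-2·(≡2), b=5^0·(≡2) mod 5; (2|5)=-1, (2|5)=-1; (−1)^{-2·0·2}·(-1)^0·(-1)^-2 = +1.
v=17: a=17^3·(≡2), b=17^1·(≡9) mod 17; (2|17)=+1, (9|17)=+1; (−1)^{3·1·8}·(+1)^1·(+1)^3 = +1.
v=11: a=11^0·(≡4), b=11^-2·(≡6) mod 11; (4|11)=+1, (6|11)=-1; (−1)^{0·-2·5}·(+1)^-2·(-1)^0 = +1.
v=2: v_2(a)=6, v_2(b)=0; units ≡ 3, 1 (mod 8); ε·ε+αω+βω = 1·0+6·0+0·1 ≡ 0  ⇒  (a,b)_2 = +1.
v=7: a=7^2·(≡4), b=7^0·(≡5) mod 7; (4|7)=+1, (5|7)=-1; (−1)^{2·0·3}·(+1)^0·(-1)^2 = +1.
v=19: a=19^1·(≡5), b=19^0·(≡16) mod 19; (5|19)=+1, (16|19)=+1; (−1)^{1·0·9}·(+1)^0·(+1)^1 = +1.
v=∞: 323 > 0 and 17 > 0  ⇒  (a,b)_∞ = +1.
Ram(a, b) = ∅: the form 323·x² + 17·y² − z² is isotropic over every ℚ_v, so by Hasse–Minkowski it is isotropic over ℚ.

[]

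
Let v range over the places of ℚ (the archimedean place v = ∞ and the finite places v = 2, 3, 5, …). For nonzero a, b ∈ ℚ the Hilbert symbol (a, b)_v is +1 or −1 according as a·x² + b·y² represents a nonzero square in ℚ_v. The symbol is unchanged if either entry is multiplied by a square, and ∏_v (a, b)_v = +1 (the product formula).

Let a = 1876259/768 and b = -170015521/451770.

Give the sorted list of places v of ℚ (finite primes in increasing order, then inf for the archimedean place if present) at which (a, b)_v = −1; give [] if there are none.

(a, b) ≡ (33, -330) mod (ℚ^×)²; places V = {2, 3, 5, 7, 11, 13, 17, 37, 59, ∞}.
(a,b)_17: α=0, u≡1; β=2, v≡11 (mod 17); (1|17)=+1, (11|17)=-1; sign (−1)^0·+1^2·-1^0 = +1.
(a,b)_5: α=0, u≡3; β=-1, v≡1 (mod 5); (3|5)=-1, (1|5)=+1; sign (−1)^0·-1^-1·+1^0 = -1.
(a,b)_37: α=0, u≡30; β=-2, v≡1 (mod 37); (30|37)=+1, (1|37)=+1; sign (−1)^0·+1^-2·+1^0 = +1.
(a,b)_∞: sgn(33)=+, sgn(-330)=−, so +1.
(a,b)_11: α=1, u≡4; β=-1, v≡4 (mod 11); (4|11)=+1, (4|11)=+1; sign (−1)^1·+1^-1·+1^1 = -1.
(a,b)_7: α=2, u≡3; β=0, v≡6 (mod 7); (3|7)=-1, (6|7)=-1; sign (−1)^0·-1^0·-1^2 = +1.
(a,b)_3: α=-1, u≡2; β=-1, v≡1 (mod 3); (2|3)=-1, (1|3)=+1; sign (−1)^1·-1^-1·+1^-1 = +1.
(a,b)_13: α=0, u≡8; β=2, v≡5 (mod 13); (8|13)=-1, (5|13)=-1; sign (−1)^0·-1^2·-1^0 = +1.
(a,b)_2: α=-8, β=-1; u≡1, v≡3 (mod 8); ε(u)ε(v)=0·1, αω(v)=-8·1, βω(u)=-1·0; sum ≡ 0  ⇒  +1.
(a,b)_59: α=2, u≡8; β=2, v≡10 (mod 59); (8|59)=-1, (10|59)=-1; sign (−1)^0·-1^2·-1^2 = +1.
Ram(33, -330) = {5, 11}; no ℚ_5-point on the conic.

[5, 11]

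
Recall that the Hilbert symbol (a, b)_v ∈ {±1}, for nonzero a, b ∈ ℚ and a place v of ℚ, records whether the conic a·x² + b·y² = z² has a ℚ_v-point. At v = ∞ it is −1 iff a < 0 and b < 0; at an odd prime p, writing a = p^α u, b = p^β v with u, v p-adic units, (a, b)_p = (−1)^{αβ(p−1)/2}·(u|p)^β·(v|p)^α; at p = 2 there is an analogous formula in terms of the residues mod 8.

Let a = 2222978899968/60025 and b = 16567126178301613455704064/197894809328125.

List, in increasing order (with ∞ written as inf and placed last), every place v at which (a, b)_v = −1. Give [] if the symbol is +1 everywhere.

Mod squares: a ≡ 2, b ≡ 442. Check v ∈ {∞, 2, 3, 5, 7, 11, 13, 17, 19}.
v=2: v_2(a)=13, v_2(b)=23; units ≡ 1, 5 (mod 8); ε·ε+αω+βω = 0·0+13·1+23·0 ≡ 1  ⇒  (a,b)_2 = -1.
v=11: a=11^0·(≡10), b=11^4·(≡10) mod 11; (10|11)=-1, (10|11)=-1; (−1)^{0·4·5}·(-1)^4·(-1)^0 = +1.
v=19: a=19^2·(≡13), b=19^4·(≡16) mod 19; (13|19)=-1, (16|19)=+1; (−1)^{2·4·9}·(-1)^4·(+1)^2 = +1.
v=5: a=5^-2·(≡3), b=5^-6·(≡2) mod 5; (3|5)=-1, (2|5)=-1; (−1)^{-2·-6·2}·(-1)^-6·(-1)^-2 = +1.
v=17: a=17^4·(≡2), b=17^5·(≡8) mod 17; (2|17)=+1, (8|17)=+1; (−1)^{4·5·8}·(+1)^5·(+1)^4 = +1.
v=7: a=7^-4·(≡2), b=7^-8·(≡1) mod 7; (2|7)=+1, (1|7)=+1; (−1)^{-4·-8·3}·(+1)^-8·(+1)^-4 = +1.
v=13: a=13^0·(≡2), b=13^-3·(≡7) mod 13; (2|13)=-1, (7|13)=-1; (−1)^{0·-3·6}·(-1)^-3·(-1)^0 = -1.
v=3: a=3^2·(≡2), b=3^6·(≡1) mod 3; (2|3)=-1, (1|3)=+1; (−1)^{2·6·1}·(-1)^6·(+1)^2 = +1.
v=∞: 2 > 0 and 442 > 0  ⇒  (a,b)_∞ = +1.
(2, 442 / ℚ) ramifies at {2, 13}: a division algebra.

[2, 13]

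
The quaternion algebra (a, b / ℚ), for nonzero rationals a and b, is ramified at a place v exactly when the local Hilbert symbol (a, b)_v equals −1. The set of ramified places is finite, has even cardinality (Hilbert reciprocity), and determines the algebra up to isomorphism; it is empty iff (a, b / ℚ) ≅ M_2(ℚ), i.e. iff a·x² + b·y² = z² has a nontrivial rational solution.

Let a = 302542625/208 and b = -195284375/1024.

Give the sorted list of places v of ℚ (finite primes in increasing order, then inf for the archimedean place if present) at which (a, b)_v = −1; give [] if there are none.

(a, b) ≡ (85085, -312455) mod (ℚ^×)²; places V = {2, 5, 7, 11, 13, 17, 19, 23, 43, ∞}.
(a,b)_13: α=-1, u≡7; β=1, v≡8 (mod 13); (7|13)=-1, (8|13)=-1; sign (−1)^0·-1^1·-1^-1 = +1.
(a,b)_5: α=3, u≡2; β=5, v≡1 (mod 5); (2|5)=-1, (1|5)=+1; sign (−1)^0·-1^5·+1^3 = -1.
(a,b)_19: α=0, u≡18; β=1, v≡9 (mod 19); (18|19)=-1, (9|19)=+1; sign (−1)^0·-1^1·+1^0 = -1.
(a,b)_17: α=1, u≡14; β=0, v≡12 (mod 17); (14|17)=-1, (12|17)=-1; sign (−1)^0·-1^0·-1^1 = -1.
(a,b)_2: α=-4, β=-10; u≡5, v≡1 (mod 8); ε(u)ε(v)=0·0, αω(v)=-4·0, βω(u)=-10·1; sum ≡ 0  ⇒  +1.
(a,b)_∞: sgn(85085)=+, sgn(-312455)=−, so +1.
(a,b)_43: α=2, u≡17; β=0, v≡22 (mod 43); (17|43)=+1, (22|43)=-1; sign (−1)^0·+1^0·-1^2 = +1.
(a,b)_11: α=1, u≡8; β=1, v≡6 (mod 11); (8|11)=-1, (6|11)=-1; sign (−1)^1·-1^1·-1^1 = -1.
(a,b)_7: α=1, u≡6; β=0, v≡4 (mod 7); (6|7)=-1, (4|7)=+1; sign (−1)^0·-1^0·+1^1 = +1.
(a,b)_23: α=0, u≡4; β=1, v≡18 (mod 23); (4|23)=+1, (18|23)=+1; sign (−1)^0·+1^1·+1^0 = +1.
Ram(85085, -312455) = {5, 11, 17, 19}; no ℚ_5-point on the conic.

[5, 11, 17, 19]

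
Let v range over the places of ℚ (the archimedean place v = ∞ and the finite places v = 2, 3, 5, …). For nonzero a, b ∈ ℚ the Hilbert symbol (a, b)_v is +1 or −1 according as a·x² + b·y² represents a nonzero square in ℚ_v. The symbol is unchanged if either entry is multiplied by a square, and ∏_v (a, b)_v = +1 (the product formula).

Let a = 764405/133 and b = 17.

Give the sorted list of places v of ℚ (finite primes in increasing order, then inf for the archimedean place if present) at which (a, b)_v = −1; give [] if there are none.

[5, 7]

Mod squares: a ≡ 665, b ≡ 17. Check v ∈ {∞, 2, 5, 7, 17, 19, 23}.
v=17: a=17^2·(≡8), b=17^1·(≡1) mod 17; (8|17)=+1, (1|17)=+1; (−1)^{2·1·8}·(+1)^1·(+1)^2 = +1.
v=7: a=7^-1·(≡1), b=7^0·(≡3) mod 7; (1|7)=+1, (3|7)=-1; (−1)^{-1·0·3}·(+1)^0·(-1)^-1 = -1.
v=∞: 665 > 0 and 17 > 0  ⇒  (a,b)_∞ = +1.
v=2: v_2(a)=0, v_2(b)=0; units ≡ 1, 1 (mod 8); ε·ε+αω+βω = 0·0+0·0+0·0 ≡ 0  ⇒  (a,b)_2 = +1.
v=5: a=5^1·(≡2), b=5^0·(≡2) mod 5; (2|5)=-1, (2|5)=-1; (−1)^{1·0·2}·(-1)^0·(-1)^1 = -1.
v=19: a=19^-1·(≡5), b=19^0·(≡17) mod 19; (5|19)=+1, (17|19)=+1; (−1)^{-1·0·9}·(+1)^0·(+1)^-1 = +1.
v=23: a=23^2·(≡10), b=23^0·(≡17) mod 23; (10|23)=-1, (17|23)=-1; (−1)^{2·0·11}·(-1)^0·(-1)^2 = +1.
Ram(665, 17) = {5, 7}; no ℚ_5-point on the conic.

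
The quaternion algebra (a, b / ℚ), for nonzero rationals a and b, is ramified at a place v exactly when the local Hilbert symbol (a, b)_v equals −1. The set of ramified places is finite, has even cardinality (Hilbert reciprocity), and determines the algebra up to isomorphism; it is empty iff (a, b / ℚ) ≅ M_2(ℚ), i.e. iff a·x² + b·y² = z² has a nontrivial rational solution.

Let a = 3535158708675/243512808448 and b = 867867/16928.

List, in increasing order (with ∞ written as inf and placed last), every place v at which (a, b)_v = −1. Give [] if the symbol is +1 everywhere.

[2, 3, 11, 13]

(a, b) ≡ (39, 6006) mod (ℚ^×)²; places V = {2, 3, 5, 7, 11, 13, 17, 23, 43, 47, ∞}.
(a,b)_11: α=2, u≡6; β=1, v≡6 (mod 11); (6|11)=-1, (6|11)=-1; sign (−1)^0·-1^1·-1^2 = -1.
(a,b)_2: α=-10, β=-5; u≡7, v≡3 (mod 8); ε(u)ε(v)=1·1, αω(v)=-10·1, βω(u)=-5·0; sum ≡ 1  ⇒  -1.
(a,b)_∞: sgn(39)=+, sgn(6006)=+, so +1.
(a,b)_5: α=2, u≡4; β=0, v≡4 (mod 5); (4|5)=+1, (4|5)=+1; sign (−1)^0·+1^0·+1^2 = +1.
(a,b)_3: α=7, u≡1; β=1, v≡1 (mod 3); (1|3)=+1, (1|3)=+1; sign (−1)^1·+1^1·+1^7 = -1.
(a,b)_17: α=2, u≡12; β=2, v≡10 (mod 17); (12|17)=-1, (10|17)=-1; sign (−1)^0·-1^2·-1^2 = +1.
(a,b)_47: α=-2, u≡26; β=0, v≡25 (mod 47); (26|47)=-1, (25|47)=+1; sign (−1)^0·-1^0·+1^-2 = +1.
(a,b)_43: α=2, u≡2; β=0, v≡37 (mod 43); (2|43)=-1, (37|43)=-1; sign (−1)^0·-1^0·-1^2 = +1.
(a,b)_13: α=-3, u≡12; β=1, v≡2 (mod 13); (12|13)=+1, (2|13)=-1; sign (−1)^0·+1^1·-1^-3 = -1.
(a,b)_7: α=-2, u≡1; β=1, v≡2 (mod 7); (1|7)=+1, (2|7)=+1; sign (−1)^0·+1^1·+1^-2 = +1.
(a,b)_23: α=0, u≡18; β=-2, v≡6 (mod 23); (18|23)=+1, (6|23)=+1; sign (−1)^0·+1^-2·+1^0 = +1.
|Ram(39, 6006)| = 4, even; anisotropic at {2, 3, 11, 13}.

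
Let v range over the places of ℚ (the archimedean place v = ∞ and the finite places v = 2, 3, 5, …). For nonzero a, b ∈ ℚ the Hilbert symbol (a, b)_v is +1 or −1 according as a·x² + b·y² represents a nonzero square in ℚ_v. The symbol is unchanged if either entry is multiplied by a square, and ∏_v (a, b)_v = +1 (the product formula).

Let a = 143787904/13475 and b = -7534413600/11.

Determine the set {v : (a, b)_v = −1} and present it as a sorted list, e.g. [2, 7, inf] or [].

Mod squares: a ≡ 506, b ≡ -207196374. Check v ∈ {∞, 2, 3, 5, 7, 11, 13, 17, 23, 31, 37}.
v=2: v_2(a)=7, v_2(b)=5; units ≡ 5, 5 (mod 8); ε·ε+αω+βω = 0·0+7·1+5·1 ≡ 0  ⇒  (a,b)_2 = +1.
v=7: a=7^-2·(≡4), b=7^1·(≡2) mod 7; (4|7)=+1, (2|7)=+1; (−1)^{-2·1·3}·(+1)^1·(+1)^-2 = +1.
v=5: a=5^-2·(≡1), b=5^2·(≡1) mod 5; (1|5)=+1, (1|5)=+1; (−1)^{-2·2·2}·(+1)^2·(+1)^-2 = +1.
v=13: a=13^2·(≡10), b=13^0·(≡6) mod 13; (10|13)=+1, (6|13)=-1; (−1)^{2·0·6}·(+1)^0·(-1)^2 = +1.
v=17: a=17^2·(≡9), b=17^1·(≡15) mod 17; (9|17)=+1, (15|17)=+1; (−1)^{2·1·8}·(+1)^1·(+1)^2 = +1.
v=23: a=23^1·(≡17), b=23^1·(≡15) mod 23; (17|23)=-1, (15|23)=-1; (−1)^{1·1·11}·(-1)^1·(-1)^1 = -1.
v=3: a=3^0·(≡2), b=3^1·(≡2) mod 3; (2|3)=-1, (2|3)=-1; (−1)^{0·1·1}·(-1)^1·(-1)^0 = -1.
v=31: a=31^0·(≡14), b=31^1·(≡1) mod 31; (14|31)=+1, (1|31)=+1; (−1)^{0·1·15}·(+1)^1·(+1)^0 = +1.
v=∞: 506 > 0 and -207196374 < 0  ⇒  (a,b)_∞ = +1.
v=37: a=37^0·(≡3), b=37^1·(≡33) mod 37; (3|37)=+1, (33|37)=+1; (−1)^{0·1·18}·(+1)^1·(+1)^0 = +1.
v=11: a=11^-1·(≡10), b=11^-1·(≡1) mod 11; (10|11)=-1, (1|11)=+1; (−1)^{-1·-1·5}·(-1)^-1·(+1)^-1 = +1.
Ram(506, -207196374) = {3, 23}; no ℚ_3-point on the conic.

[3, 23]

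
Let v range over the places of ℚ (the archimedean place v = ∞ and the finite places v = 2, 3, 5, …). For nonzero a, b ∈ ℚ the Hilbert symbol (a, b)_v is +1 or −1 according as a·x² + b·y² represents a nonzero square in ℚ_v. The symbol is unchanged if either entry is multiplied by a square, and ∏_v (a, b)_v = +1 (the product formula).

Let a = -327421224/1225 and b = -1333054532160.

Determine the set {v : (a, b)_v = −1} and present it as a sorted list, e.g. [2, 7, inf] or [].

[2, 13, 17, inf]

Mod squares: a ≡ -25194, b ≡ -65. Check v ∈ {∞, 2, 3, 5, 7, 13, 17, 19}.
v=19: a=19^3·(≡16), b=19^0·(≡9) mod 19; (16|19)=+1, (9|19)=+1; (−1)^{3·0·9}·(+1)^0·(+1)^3 = +1.
v=∞: -25194 < 0 and -65 < 0  ⇒  (a,b)_∞ = -1.
v=7: a=7^-2·(≡6), b=7^0·(≡6) mod 7; (6|7)=-1, (6|7)=-1; (−1)^{-2·0·3}·(-1)^0·(-1)^-2 = +1.
v=3: a=3^3·(≡2), b=3^8·(≡1) mod 3; (2|3)=-1, (1|3)=+1; (−1)^{3·8·1}·(-1)^8·(+1)^3 = +1.
v=17: a=17^1·(≡10), b=17^2·(≡5) mod 17; (10|17)=-1, (5|17)=-1; (−1)^{1·2·8}·(-1)^2·(-1)^1 = -1.
v=2: v_2(a)=3, v_2(b)=6; units ≡ 3, 7 (mod 8); ε·ε+αω+βω = 1·1+3·0+6·1 ≡ 1  ⇒  (a,b)_2 = -1.
v=5: a=5^-2·(≡4), b=5^1·(≡3) mod 5; (4|5)=+1, (3|5)=-1; (−1)^{-2·1·2}·(+1)^1·(-1)^-2 = +1.
v=13: a=13^1·(≡10), b=13^3·(≡5) mod 13; (10|13)=+1, (5|13)=-1; (−1)^{1·3·6}·(+1)^3·(-1)^1 = -1.
(-25194, -65 / ℚ) ramifies at {2, 13, 17, ∞}: a division algebra.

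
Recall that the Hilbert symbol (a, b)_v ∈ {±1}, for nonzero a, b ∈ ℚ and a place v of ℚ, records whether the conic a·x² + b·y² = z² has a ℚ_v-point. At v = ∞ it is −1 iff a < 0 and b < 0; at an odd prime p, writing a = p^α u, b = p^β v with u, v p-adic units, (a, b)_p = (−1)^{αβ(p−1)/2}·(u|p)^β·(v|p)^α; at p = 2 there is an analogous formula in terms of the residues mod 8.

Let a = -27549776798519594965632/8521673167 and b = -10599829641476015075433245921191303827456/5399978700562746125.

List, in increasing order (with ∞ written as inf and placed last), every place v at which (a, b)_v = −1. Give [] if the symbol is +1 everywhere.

[11, 17, 29, inf]

(a, b) ≡ (-84854, -1105) mod (ℚ^×)²; places V = {2, 3, 5, 7, 11, 13, 17, 19, 23, 29, 37, 41, ∞}.
(a,b)_5: α=0, u≡4; β=-3, v≡1 (mod 5); (4|5)=+1, (1|5)=+1; sign (−1)^0·+1^-3·+1^0 = +1.
(a,b)_3: α=10, u≡1; β=16, v≡2 (mod 3); (1|3)=+1, (2|3)=-1; sign (−1)^0·+1^16·-1^10 = +1.
(a,b)_∞: sgn(-84854)=−, sgn(-1105)=−, so -1.
(a,b)_11: α=5, u≡6; β=10, v≡8 (mod 11); (6|11)=-1, (8|11)=-1; sign (−1)^0·-1^10·-1^5 = -1.
(a,b)_37: α=-2, u≡19; β=-4, v≡17 (mod 37); (19|37)=-1, (17|37)=-1; sign (−1)^0·-1^-4·-1^-2 = +1.
(a,b)_17: α=2, u≡10; β=3, v≡3 (mod 17); (10|17)=-1, (3|17)=-1; sign (−1)^0·-1^3·-1^2 = -1.
(a,b)_29: α=3, u≡27; β=6, v≡27 (mod 29); (27|29)=-1, (27|29)=-1; sign (−1)^0·-1^6·-1^3 = -1.
(a,b)_13: α=2, u≡4; β=3, v≡2 (mod 13); (4|13)=+1, (2|13)=-1; sign (−1)^0·+1^3·-1^2 = +1.
(a,b)_2: α=7, β=12; u≡5, v≡7 (mod 8); ε(u)ε(v)=0·1, αω(v)=7·0, βω(u)=12·1; sum ≡ 0  ⇒  +1.
(a,b)_7: α=-1, u≡4; β=-2, v≡2 (mod 7); (4|7)=+1, (2|7)=+1; sign (−1)^0·+1^-2·+1^-1 = +1.
(a,b)_23: α=-2, u≡13; β=-4, v≡19 (mod 23); (13|23)=+1, (19|23)=-1; sign (−1)^0·+1^-4·-1^-2 = +1.
(a,b)_41: α=-2, u≡9; β=-2, v≡8 (mod 41); (9|41)=+1, (8|41)=+1; sign (−1)^0·+1^-2·+1^-2 = +1.
(a,b)_19: α=1, u≡10; β=2, v≡7 (mod 19); (10|19)=-1, (7|19)=+1; sign (−1)^0·-1^2·+1^1 = +1.
(-84854, -1105 / ℚ) ramifies at {11, 17, 29, ∞}: a division algebra.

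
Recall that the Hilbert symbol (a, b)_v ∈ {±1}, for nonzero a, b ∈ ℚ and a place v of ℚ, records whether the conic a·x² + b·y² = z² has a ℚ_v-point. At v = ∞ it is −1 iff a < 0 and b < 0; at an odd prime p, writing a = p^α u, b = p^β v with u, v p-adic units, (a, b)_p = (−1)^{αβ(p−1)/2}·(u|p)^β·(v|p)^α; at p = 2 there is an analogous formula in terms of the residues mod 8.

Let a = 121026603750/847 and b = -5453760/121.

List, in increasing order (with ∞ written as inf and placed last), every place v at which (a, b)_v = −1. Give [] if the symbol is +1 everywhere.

[3, 5, 7, 23]

Mod squares: a ≡ 42, b ≡ -85215. Check v ∈ {∞, 2, 3, 5, 7, 11, 13, 19, 23}.
v=19: a=19^2·(≡9), b=19^1·(≡18) mod 19; (9|19)=+1, (18|19)=-1; (−1)^{2·1·9}·(+1)^1·(-1)^2 = +1.
v=11: a=11^-2·(≡9), b=11^-2·(≡7) mod 11; (9|11)=+1, (7|11)=-1; (−1)^{-2·-2·5}·(+1)^-2·(-1)^-2 = +1.
v=5: a=5^4·(≡3), b=5^1·(≡3) mod 5; (3|5)=-1, (3|5)=-1; (−1)^{4·1·2}·(-1)^1·(-1)^4 = -1.
v=3: a=3^1·(≡2), b=3^1·(≡2) mod 3; (2|3)=-1, (2|3)=-1; (−1)^{1·1·1}·(-1)^1·(-1)^1 = -1.
v=2: v_2(a)=1, v_2(b)=6; units ≡ 5, 1 (mod 8); ε·ε+αω+βω = 0·0+1·0+6·1 ≡ 0  ⇒  (a,b)_2 = +1.
v=7: a=7^-1·(≡5), b=7^0·(≡5) mod 7; (5|7)=-1, (5|7)=-1; (−1)^{-1·0·3}·(-1)^0·(-1)^-1 = -1.
v=∞: 42 > 0 and -85215 < 0  ⇒  (a,b)_∞ = +1.
v=13: a=13^2·(≡10), b=13^1·(≡4) mod 13; (10|13)=+1, (4|13)=+1; (−1)^{2·1·6}·(+1)^1·(+1)^2 = +1.
v=23: a=23^2·(≡14), b=23^1·(≡17) mod 23; (14|23)=-1, (17|23)=-1; (−1)^{2·1·11}·(-1)^1·(-1)^2 = -1.
Ram(42, -85215) = {3, 5, 7, 23}; no ℚ_3-point on the conic.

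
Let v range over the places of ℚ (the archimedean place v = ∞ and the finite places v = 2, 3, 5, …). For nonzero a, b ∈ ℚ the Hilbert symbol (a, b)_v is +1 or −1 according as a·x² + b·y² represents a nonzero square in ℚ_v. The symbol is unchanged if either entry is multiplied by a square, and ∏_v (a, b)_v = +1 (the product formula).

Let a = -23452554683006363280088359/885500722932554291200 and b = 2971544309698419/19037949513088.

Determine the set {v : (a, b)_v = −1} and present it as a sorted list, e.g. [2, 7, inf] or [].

Mod squares: a ≡ -58058, b ≡ 2002. Check v ∈ {∞, 2, 3, 5, 7, 11, 13, 17, 29, 31, 47}.
v=31: a=31^-6·(≡16), b=31^-4·(≡19) mod 31; (16|31)=+1, (19|31)=+1; (−1)^{-6·-4·15}·(+1)^-4·(+1)^-6 = +1.
v=7: a=7^1·(≡1), b=7^1·(≡6) mod 7; (1|7)=+1, (6|7)=-1; (−1)^{1·1·3}·(+1)^1·(-1)^1 = +1.
v=∞: -58058 < 0 and 2002 > 0  ⇒  (a,b)_∞ = +1.
v=11: a=11^-7·(≡10), b=11^-5·(≡2) mod 11; (10|11)=-1, (2|11)=-1; (−1)^{-7·-5·5}·(-1)^-5·(-1)^-7 = -1.
v=2: v_2(a)=-11, v_2(b)=-7; units ≡ 3, 1 (mod 8); ε·ε+αω+βω = 1·0+-11·0+-7·1 ≡ 1  ⇒  (a,b)_2 = -1.
v=5: a=5^-2·(≡2), b=5^0·(≡3) mod 5; (2|5)=-1, (3|5)=-1; (−1)^{-2·0·2}·(-1)^0·(-1)^-2 = +1.
v=13: a=13^9·(≡8), b=13^7·(≡6) mod 13; (8|13)=-1, (6|13)=-1; (−1)^{9·7·6}·(-1)^7·(-1)^9 = +1.
v=29: a=29^1·(≡20), b=29^0·(≡5) mod 29; (20|29)=+1, (5|29)=+1; (−1)^{1·0·14}·(+1)^0·(+1)^1 = +1.
v=3: a=3^10·(≡1), b=3^4·(≡1) mod 3; (1|3)=+1, (1|3)=+1; (−1)^{10·4·1}·(+1)^4·(+1)^10 = +1.
v=17: a=17^4·(≡7), b=17^4·(≡9) mod 17; (7|17)=-1, (9|17)=+1; (−1)^{4·4·8}·(-1)^4·(+1)^4 = +1.
v=47: a=47^2·(≡25), b=47^0·(≡34) mod 47; (25|47)=+1, (34|47)=+1; (−1)^{2·0·23}·(+1)^0·(+1)^2 = +1.
|Ram(-58058, 2002)| = 2, even; anisotropic at {2, 11}.

[2, 11]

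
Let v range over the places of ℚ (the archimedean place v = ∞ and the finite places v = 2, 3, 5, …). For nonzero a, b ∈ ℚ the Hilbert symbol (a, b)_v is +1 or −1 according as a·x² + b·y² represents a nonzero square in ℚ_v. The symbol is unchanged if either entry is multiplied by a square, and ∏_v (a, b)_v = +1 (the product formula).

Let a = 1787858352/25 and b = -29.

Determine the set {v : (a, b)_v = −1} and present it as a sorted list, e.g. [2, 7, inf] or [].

[2, 7, 29, 37]

(a, b) ≡ (14763, -29) mod (ℚ^×)²; places V = {2, 3, 5, 7, 19, 29, 37, ∞}.
(a,b)_5: α=-2, u≡2; β=0, v≡1 (mod 5); (2|5)=-1, (1|5)=+1; sign (−1)^0·-1^0·+1^-2 = +1.
(a,b)_19: α=1, u≡7; β=0, v≡9 (mod 19); (7|19)=+1, (9|19)=+1; sign (−1)^0·+1^0·+1^1 = +1.
(a,b)_2: α=4, β=0; u≡3, v≡3 (mod 8); ε(u)ε(v)=1·1, αω(v)=4·1, βω(u)=0·1; sum ≡ 1  ⇒  -1.
(a,b)_∞: sgn(14763)=+, sgn(-29)=−, so +1.
(a,b)_37: α=1, u≡2; β=0, v≡8 (mod 37); (2|37)=-1, (8|37)=-1; sign (−1)^0·-1^0·-1^1 = -1.
(a,b)_3: α=3, u≡1; β=0, v≡1 (mod 3); (1|3)=+1, (1|3)=+1; sign (−1)^0·+1^0·+1^3 = +1.
(a,b)_7: α=1, u≡2; β=0, v≡6 (mod 7); (2|7)=+1, (6|7)=-1; sign (−1)^0·+1^0·-1^1 = -1.
(a,b)_29: α=2, u≡15; β=1, v≡28 (mod 29); (15|29)=-1, (28|29)=+1; sign (−1)^0·-1^1·+1^2 = -1.
|Ram(14763, -29)| = 4, even; anisotropic at {2, 7, 29, 37}.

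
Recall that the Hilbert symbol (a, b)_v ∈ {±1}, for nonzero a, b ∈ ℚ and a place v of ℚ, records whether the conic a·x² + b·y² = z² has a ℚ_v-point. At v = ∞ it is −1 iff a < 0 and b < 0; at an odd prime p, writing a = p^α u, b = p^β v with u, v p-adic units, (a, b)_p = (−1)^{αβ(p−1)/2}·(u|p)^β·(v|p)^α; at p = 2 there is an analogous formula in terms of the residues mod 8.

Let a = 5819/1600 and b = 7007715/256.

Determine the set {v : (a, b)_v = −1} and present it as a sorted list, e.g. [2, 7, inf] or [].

[2, 13]

(a, b) ≡ (11, 715) mod (ℚ^×)²; places V = {2, 3, 5, 11, 13, 23, ∞}.
(a,b)_23: α=2, u≡15; β=0, v≡2 (mod 23); (15|23)=-1, (2|23)=+1; sign (−1)^0·-1^0·+1^2 = +1.
(a,b)_13: α=0, u≡8; β=1, v≡4 (mod 13); (8|13)=-1, (4|13)=+1; sign (−1)^0·-1^1·+1^0 = -1.
(a,b)_3: α=0, u≡2; β=4, v≡1 (mod 3); (2|3)=-1, (1|3)=+1; sign (−1)^0·-1^4·+1^0 = +1.
(a,b)_5: α=-2, u≡1; β=1, v≡3 (mod 5); (1|5)=+1, (3|5)=-1; sign (−1)^0·+1^1·-1^-2 = +1.
(a,b)_2: α=-6, β=-8; u≡3, v≡3 (mod 8); ε(u)ε(v)=1·1, αω(v)=-6·1, βω(u)=-8·1; sum ≡ 1  ⇒  -1.
(a,b)_11: α=1, u≡9; β=3, v≡6 (mod 11); (9|11)=+1, (6|11)=-1; sign (−1)^1·+1^3·-1^1 = +1.
(a,b)_∞: sgn(11)=+, sgn(715)=+, so +1.
(11, 715 / ℚ) ramifies at {2, 13}: a division algebra.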